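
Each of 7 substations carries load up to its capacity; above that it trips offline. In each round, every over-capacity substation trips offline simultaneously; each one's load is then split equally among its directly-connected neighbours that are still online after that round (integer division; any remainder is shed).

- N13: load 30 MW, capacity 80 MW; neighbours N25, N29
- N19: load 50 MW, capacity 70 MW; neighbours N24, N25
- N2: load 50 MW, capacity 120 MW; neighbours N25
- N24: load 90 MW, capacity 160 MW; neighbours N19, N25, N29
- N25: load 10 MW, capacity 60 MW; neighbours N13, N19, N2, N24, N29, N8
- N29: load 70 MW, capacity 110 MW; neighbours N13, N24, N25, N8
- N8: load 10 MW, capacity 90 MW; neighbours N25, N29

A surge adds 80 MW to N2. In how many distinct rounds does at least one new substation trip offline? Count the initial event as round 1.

Round 1 — N2 at 130 > 120. N2 trips offline.
  N2 sheds 130 MW to N25: 130 each.
    N25: 10+130 = 140 > 60
Round 2 — N25 trips offline.
  N25 sheds 140 MW to N13, N19, N24, N29, N8: 28 each.
    N13: 30+28 = 58 ≤ 80
    N19: 50+28 = 78 > 70
    N24: 90+28 = 118 ≤ 160
    N29: 70+28 = 98 ≤ 110
    N8: 10+28 = 38 ≤ 90
Round 3 — N19 trips offline.
  N19 sheds 78 MW to N24: 78 each.
    N24: 118+78 = 196 > 160
Round 4 — N24 trips offline.
  N24 sheds 196 MW to N29: 196 each.
    N29: 98+196 = 294 > 110
Round 5 — N29 trips offline.
  N29 sheds 294 MW to N13, N8: 147 each.
    N13: 58+147 = 205 > 80
    N8: 38+147 = 185 > 90
Round 6 — N13, N8 trip offline.
  N13 sheds 205 MW: no online neighbours, lost.
  N8 sheds 185 MW: no online neighbours, lost.
No further trips.

6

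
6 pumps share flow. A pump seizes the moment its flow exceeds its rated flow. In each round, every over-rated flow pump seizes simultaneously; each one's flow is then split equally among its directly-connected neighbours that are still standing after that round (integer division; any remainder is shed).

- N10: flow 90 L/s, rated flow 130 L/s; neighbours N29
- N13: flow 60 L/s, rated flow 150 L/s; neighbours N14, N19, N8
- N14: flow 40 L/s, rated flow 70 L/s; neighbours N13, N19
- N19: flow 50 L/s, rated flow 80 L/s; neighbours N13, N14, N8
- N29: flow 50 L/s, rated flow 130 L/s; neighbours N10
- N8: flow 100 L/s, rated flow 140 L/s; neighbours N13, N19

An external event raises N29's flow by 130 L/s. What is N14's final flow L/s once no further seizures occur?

40

Round 1 — N29 at 180 > 130. N29 seizes.
  N29 sheds 180 L/s to N10: 180 each.
    N10: 90+180 = 270 > 130
Round 2 — N10 seizes.
  N10 sheds 270 L/s: no online neighbours, lost.
No further seizures.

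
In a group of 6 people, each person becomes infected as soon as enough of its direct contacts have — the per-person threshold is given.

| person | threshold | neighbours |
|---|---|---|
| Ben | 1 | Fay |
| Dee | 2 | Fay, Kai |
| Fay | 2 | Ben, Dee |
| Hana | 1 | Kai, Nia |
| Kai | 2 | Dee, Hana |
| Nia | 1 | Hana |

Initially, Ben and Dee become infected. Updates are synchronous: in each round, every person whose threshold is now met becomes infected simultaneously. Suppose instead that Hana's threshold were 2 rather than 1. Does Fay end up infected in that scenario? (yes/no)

yes

With Hana's threshold at 2:
Round 1 — Ben, Dee become infected (initial).
Round 2 — checking thresholds:
  Fay: 2 of 2 neighbours ≥ 2, becomes infected.
  Kai: 1 of 2 neighbours < 2, holds.
Round 3 — no new infections; cascade stops.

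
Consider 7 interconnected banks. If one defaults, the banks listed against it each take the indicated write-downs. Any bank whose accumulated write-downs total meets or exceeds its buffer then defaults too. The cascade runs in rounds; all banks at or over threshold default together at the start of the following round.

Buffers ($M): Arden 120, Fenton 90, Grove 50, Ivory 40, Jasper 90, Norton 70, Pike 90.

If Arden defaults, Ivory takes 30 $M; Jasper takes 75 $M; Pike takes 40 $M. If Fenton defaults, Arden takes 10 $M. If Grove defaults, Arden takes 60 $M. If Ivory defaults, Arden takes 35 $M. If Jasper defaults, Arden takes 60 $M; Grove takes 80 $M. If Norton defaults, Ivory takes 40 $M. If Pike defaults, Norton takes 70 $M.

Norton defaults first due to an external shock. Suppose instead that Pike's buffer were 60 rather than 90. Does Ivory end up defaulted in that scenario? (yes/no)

With Pike's buffer at 60:
Round 1 — Norton defaults (initial).
  Ivory: +40 → 40 ≥ 40
Round 2 — Ivory defaults.
  Arden: +35 → 35 < 120
No further defaults.

yes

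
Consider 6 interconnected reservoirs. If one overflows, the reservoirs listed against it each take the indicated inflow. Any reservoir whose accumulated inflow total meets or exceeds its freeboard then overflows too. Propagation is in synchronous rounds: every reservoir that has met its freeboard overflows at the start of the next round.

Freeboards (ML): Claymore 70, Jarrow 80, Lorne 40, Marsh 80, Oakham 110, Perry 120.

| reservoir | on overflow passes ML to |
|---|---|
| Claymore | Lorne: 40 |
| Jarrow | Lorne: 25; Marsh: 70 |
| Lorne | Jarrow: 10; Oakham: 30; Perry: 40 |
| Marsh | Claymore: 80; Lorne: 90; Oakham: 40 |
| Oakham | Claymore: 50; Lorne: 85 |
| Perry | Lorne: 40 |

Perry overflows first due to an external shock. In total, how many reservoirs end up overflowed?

2

Round 1 — Perry overflows (initial).
  Lorne: +40 → 40 ≥ 40
Round 2 — Lorne overflows.
  Jarrow: +10 → 10 < 80
  Oakham: +30 → 30 < 110
No further overflows.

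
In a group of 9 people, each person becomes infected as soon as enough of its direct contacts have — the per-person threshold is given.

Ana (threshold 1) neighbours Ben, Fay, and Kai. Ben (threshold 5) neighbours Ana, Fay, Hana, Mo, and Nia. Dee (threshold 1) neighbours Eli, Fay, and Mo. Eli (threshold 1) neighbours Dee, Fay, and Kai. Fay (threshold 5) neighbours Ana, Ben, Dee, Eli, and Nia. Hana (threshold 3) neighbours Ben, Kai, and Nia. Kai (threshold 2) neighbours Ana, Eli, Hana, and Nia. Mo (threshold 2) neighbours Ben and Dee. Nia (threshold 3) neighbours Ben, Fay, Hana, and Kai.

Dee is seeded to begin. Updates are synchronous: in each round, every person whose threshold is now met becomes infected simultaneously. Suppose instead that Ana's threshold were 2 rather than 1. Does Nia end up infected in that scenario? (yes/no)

With Ana's threshold at 2:
Round 1 — Dee becomes infected (initial).
Round 2 — checking thresholds:
  Eli: 1 of 3 neighbours ≥ 1, becomes infected.
  Fay: 1 of 5 neighbours < 5, holds.
  Mo: 1 of 2 neighbours < 2, holds.
Round 3 — no new infections; cascade stops.

no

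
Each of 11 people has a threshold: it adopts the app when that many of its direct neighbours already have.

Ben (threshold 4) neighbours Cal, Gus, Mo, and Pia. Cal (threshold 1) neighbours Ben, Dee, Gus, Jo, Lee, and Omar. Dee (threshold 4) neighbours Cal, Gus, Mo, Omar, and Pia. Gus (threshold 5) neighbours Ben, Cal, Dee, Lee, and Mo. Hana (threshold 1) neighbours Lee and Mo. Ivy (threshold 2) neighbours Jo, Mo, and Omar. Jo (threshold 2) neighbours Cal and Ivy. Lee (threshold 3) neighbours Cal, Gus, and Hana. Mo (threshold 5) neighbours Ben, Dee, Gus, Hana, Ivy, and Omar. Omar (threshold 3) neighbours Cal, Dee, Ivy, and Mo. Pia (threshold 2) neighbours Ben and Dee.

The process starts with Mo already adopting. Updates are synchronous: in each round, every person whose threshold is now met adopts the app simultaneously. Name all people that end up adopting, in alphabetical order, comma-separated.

Round 1 — Mo adopts the app (initial).
Round 2 — checking thresholds:
  Ben: 1 of 4 neighbours < 4, below threshold.
  Dee: 1 of 5 neighbours < 4, below threshold.
  Gus: 1 of 5 neighbours < 5, below threshold.
  Hana: 1 of 2 neighbours ≥ 1, adopts the app.
  Ivy: 1 of 3 neighbours < 2, below threshold.
  Omar: 1 of 4 neighbours < 3, below threshold.
Round 3 — no new adoptions; cascade stops.

Hana, Mo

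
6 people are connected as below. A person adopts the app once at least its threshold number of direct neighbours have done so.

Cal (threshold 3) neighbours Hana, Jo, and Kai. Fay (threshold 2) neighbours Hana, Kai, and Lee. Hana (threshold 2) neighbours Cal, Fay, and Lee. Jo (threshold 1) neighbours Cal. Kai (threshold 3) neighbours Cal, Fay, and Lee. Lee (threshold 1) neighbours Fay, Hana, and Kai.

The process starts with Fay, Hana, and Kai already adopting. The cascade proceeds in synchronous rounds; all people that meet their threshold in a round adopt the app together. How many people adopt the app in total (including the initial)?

Round 1 — Fay, Hana, Kai adopt the app (initial).
Round 2 — checking thresholds:
  Cal: 2 of 3 neighbours < 3, not yet.
  Lee: 3 of 3 neighbours ≥ 1, adopts the app.
Round 3 — no new adoptions; cascade stops.

4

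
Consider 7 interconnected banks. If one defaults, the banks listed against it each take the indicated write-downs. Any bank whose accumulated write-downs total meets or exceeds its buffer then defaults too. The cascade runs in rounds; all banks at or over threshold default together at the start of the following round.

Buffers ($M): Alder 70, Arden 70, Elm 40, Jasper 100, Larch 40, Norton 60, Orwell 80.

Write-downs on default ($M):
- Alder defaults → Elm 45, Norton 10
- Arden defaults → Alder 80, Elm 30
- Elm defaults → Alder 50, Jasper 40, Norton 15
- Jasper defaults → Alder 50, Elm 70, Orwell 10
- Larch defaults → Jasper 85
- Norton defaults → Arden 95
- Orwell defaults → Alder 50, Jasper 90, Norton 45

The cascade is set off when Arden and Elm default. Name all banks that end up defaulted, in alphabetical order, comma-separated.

Round 1 — Arden, Elm default (initial).
  Alder: +80+50 → 130 ≥ 70
  Jasper: +40 → 40 < 100
  Norton: +15 → 15 < 60
Round 2 — Alder defaults.
  Norton: +10 → 25 < 60
No further defaults.

Alder, Arden, Elm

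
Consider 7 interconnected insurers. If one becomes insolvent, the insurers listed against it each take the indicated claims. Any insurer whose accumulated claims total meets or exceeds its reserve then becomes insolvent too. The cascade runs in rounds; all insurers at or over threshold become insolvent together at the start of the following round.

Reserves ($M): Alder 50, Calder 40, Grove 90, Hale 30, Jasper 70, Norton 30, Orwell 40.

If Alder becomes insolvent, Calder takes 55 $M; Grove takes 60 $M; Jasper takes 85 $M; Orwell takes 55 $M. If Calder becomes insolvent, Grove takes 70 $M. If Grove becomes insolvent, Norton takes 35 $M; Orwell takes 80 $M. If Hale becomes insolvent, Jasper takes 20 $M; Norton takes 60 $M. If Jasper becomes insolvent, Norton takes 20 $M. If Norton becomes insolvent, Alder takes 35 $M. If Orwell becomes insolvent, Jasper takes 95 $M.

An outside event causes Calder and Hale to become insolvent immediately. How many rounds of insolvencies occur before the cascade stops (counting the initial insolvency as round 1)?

Round 1 — Calder, Hale become insolvent (initial).
  Grove: +70 → 70 < 90
  Jasper: +20 → 20 < 70
  Norton: +60 → 60 ≥ 30
Round 2 — Norton becomes insolvent.
  Alder: +35 → 35 < 50
No further insolvencies.

2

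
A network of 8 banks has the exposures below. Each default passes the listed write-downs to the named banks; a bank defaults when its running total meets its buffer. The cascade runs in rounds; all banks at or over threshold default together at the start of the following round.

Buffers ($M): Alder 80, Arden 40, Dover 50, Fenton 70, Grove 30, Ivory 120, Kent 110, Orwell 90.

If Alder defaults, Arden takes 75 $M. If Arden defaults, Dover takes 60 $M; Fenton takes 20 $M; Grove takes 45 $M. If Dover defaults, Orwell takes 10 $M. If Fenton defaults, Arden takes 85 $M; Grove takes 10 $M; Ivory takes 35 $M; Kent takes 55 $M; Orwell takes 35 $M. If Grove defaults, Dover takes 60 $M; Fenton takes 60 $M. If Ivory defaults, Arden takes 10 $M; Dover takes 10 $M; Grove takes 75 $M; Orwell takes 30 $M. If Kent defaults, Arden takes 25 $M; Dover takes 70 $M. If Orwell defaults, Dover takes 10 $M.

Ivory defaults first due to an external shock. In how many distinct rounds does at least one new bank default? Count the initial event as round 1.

3

Round 1 — Ivory defaults (initial).
  Arden: +10 → 10 < 40
  Dover: +10 → 10 < 50
  Grove: +75 → 75 ≥ 30
  Orwell: +30 → 30 < 90
Round 2 — Grove defaults.
  Dover: +60 → 70 ≥ 50
  Fenton: +60 → 60 < 70
Round 3 — Dover defaults.
  Orwell: +10 → 40 < 90
No further defaults.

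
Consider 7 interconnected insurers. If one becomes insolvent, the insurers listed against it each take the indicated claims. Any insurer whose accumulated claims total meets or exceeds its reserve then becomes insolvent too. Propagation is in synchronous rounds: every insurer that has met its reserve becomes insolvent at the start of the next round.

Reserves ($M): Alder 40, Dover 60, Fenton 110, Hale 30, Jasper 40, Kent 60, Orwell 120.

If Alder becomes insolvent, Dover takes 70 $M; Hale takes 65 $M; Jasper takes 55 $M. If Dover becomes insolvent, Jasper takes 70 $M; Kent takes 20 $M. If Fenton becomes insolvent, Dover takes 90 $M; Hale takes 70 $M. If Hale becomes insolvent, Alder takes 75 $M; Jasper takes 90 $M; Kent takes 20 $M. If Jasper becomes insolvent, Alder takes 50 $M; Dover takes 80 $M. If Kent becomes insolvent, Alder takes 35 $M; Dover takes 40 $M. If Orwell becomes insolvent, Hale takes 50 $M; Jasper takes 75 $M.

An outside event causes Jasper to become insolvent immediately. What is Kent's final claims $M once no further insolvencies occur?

40

Round 1 — Jasper becomes insolvent (initial).
  Alder: +50 → 50 ≥ 40
  Dover: +80 → 80 ≥ 60
Round 2 — Alder, Dover become insolvent.
  Hale: +65 → 65 ≥ 30
  Kent: +20 → 20 < 60
Round 3 — Hale becomes insolvent.
  Kent: +20 → 40 < 60
No further insolvencies.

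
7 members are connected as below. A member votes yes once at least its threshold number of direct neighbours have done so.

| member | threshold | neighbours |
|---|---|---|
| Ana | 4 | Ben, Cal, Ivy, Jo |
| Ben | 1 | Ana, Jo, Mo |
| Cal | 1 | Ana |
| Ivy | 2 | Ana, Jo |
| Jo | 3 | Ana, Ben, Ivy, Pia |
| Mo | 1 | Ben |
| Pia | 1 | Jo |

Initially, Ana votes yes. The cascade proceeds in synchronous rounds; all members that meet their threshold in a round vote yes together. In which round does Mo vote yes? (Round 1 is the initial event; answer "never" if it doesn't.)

3

Round 1 — Ana votes yes (initial).
Round 2 — checking thresholds:
  Ben: 1 of 3 neighbours ≥ 1, votes yes.
  Cal: 1 of 1 neighbours ≥ 1, votes yes.
  Ivy: 1 of 2 neighbours < 2, not yet.
  Jo: 1 of 4 neighbours < 3, not yet.
Round 3 — checking thresholds:
  Ivy: 1 of 2 neighbours < 2, not yet.
  Jo: 2 of 4 neighbours < 3, not yet.
  Mo: 1 of 1 neighbours ≥ 1, votes yes.
Round 4 — no new yes votes; cascade stops.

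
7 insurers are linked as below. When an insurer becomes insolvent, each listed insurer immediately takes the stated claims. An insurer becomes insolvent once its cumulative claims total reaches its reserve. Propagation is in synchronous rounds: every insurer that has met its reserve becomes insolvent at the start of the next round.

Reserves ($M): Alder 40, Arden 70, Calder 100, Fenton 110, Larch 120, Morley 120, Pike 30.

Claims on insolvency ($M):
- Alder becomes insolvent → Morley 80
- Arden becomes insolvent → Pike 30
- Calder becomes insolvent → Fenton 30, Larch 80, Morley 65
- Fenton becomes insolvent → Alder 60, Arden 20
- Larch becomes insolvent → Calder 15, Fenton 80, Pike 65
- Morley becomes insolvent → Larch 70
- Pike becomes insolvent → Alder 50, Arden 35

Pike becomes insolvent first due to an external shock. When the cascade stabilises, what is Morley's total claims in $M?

Round 1 — Pike becomes insolvent (initial).
  Alder: +50 → 50 ≥ 40
  Arden: +35 → 35 < 70
Round 2 — Alder becomes insolvent.
  Morley: +80 → 80 < 120
No further insolvencies.

80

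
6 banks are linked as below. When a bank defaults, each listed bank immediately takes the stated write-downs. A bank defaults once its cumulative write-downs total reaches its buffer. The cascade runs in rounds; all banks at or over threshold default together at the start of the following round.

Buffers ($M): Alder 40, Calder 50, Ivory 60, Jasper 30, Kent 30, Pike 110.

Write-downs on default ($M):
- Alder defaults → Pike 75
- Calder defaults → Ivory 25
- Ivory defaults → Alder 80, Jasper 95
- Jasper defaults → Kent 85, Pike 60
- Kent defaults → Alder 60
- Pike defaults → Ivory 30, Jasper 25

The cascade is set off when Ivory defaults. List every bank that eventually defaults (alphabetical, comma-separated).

Alder, Ivory, Jasper, Kent, Pike

Round 1 — Ivory defaults (initial).
  Alder: +80 → 80 ≥ 40
  Jasper: +95 → 95 ≥ 30
Round 2 — Alder, Jasper default.
  Kent: +85 → 85 ≥ 30
  Pike: +75+60 → 135 ≥ 110
Round 3 — Kent, Pike default.
No further defaults.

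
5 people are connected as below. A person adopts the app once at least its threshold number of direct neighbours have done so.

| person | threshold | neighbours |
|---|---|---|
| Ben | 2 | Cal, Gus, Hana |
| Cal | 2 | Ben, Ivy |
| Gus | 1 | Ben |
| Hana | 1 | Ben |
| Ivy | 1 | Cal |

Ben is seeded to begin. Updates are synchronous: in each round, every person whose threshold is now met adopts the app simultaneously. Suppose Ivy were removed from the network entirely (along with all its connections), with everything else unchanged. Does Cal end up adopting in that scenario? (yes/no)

no

With Ivy removed:
Round 1 — Ben adopts the app (initial).
Round 2 — checking thresholds:
  Cal: 1 of 1 neighbours < 2, below threshold.
  Gus: 1 of 1 neighbours ≥ 1, adopts the app.
  Hana: 1 of 1 neighbours ≥ 1, adopts the app.
Round 3 — no new adoptions; cascade stops.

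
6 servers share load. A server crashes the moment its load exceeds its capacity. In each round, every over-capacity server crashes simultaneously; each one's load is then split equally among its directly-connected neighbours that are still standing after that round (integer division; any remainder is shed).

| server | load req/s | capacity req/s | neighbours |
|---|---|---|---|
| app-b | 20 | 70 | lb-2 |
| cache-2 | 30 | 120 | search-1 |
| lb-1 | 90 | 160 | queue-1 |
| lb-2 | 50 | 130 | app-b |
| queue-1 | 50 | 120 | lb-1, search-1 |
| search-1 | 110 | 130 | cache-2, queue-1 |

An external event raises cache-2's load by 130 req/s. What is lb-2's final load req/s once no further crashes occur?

50

Round 1 — cache-2 at 160 > 120. cache-2 crashes.
  cache-2 sheds 160 req/s to search-1: 160 each.
    search-1: 110+160 = 270 > 130
Round 2 — search-1 crashes.
  search-1 sheds 270 req/s to queue-1: 270 each.
    queue-1: 50+270 = 320 > 120
Round 3 — queue-1 crashes.
  queue-1 sheds 320 req/s to lb-1: 320 each.
    lb-1: 90+320 = 410 > 160
Round 4 — lb-1 crashes.
  lb-1 sheds 410 req/s: no online neighbours, lost.
No further crashes.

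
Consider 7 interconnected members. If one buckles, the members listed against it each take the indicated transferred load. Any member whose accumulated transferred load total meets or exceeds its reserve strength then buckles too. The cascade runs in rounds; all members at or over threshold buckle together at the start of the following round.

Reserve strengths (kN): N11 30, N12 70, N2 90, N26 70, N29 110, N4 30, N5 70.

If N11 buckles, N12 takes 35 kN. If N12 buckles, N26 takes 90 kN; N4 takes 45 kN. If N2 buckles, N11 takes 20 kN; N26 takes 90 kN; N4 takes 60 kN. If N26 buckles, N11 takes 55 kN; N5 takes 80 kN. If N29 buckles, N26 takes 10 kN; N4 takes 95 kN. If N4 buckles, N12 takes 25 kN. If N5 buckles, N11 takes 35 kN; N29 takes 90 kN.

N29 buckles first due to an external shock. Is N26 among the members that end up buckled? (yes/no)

no

Round 1 — N29 buckles (initial).
  N26: +10 → 10 < 70
  N4: +95 → 95 ≥ 30
Round 2 — N4 buckles.
  N12: +25 → 25 < 70
No further bucklings.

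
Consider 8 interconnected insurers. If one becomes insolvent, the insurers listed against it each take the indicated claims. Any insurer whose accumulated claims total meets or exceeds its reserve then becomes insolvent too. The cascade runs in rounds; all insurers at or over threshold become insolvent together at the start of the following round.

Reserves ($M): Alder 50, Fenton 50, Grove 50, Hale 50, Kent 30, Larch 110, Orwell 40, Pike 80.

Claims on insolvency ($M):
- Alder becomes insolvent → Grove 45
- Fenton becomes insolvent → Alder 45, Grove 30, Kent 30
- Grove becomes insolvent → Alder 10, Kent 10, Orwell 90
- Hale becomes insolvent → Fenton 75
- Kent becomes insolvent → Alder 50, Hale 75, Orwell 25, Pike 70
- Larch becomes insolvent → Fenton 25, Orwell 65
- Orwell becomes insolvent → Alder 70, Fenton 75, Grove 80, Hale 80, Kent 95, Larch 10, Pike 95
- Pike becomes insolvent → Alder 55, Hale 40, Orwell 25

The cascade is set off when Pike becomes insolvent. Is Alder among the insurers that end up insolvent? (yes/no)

yes

Round 1 — Pike becomes insolvent (initial).
  Alder: +55 → 55 ≥ 50
  Hale: +40 → 40 < 50
  Orwell: +25 → 25 < 40
Round 2 — Alder becomes insolvent.
  Grove: +45 → 45 < 50
No further insolvencies.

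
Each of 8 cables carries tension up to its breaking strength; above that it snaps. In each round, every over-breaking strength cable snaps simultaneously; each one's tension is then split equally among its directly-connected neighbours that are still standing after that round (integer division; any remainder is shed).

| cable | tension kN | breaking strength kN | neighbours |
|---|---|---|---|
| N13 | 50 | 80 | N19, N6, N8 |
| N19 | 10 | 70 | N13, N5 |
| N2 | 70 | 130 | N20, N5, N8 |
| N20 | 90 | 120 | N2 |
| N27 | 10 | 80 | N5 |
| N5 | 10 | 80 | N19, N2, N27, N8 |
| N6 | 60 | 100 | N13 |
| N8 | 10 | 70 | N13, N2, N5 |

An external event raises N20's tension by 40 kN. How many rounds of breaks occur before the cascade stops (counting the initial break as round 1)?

5

Round 1 — N20 at 130 > 120. N20 snaps.
  N20 sheds 130 kN to N2: 130 each.
    N2: 70+130 = 200 > 130
Round 2 — N2 snaps.
  N2 sheds 200 kN to N5, N8: 100 each.
    N5: 10+100 = 110 > 80
    N8: 10+100 = 110 > 70
Round 3 — N5, N8 snap.
  N5 sheds 110 kN to N19, N27: 55 each.
    N19: 10+55 = 65 ≤ 70
    N27: 10+55 = 65 ≤ 80
  N8 sheds 110 kN to N13: 110 each.
    N13: 50+110 = 160 > 80
Round 4 — N13 snaps.
  N13 sheds 160 kN to N19, N6: 80 each.
    N19: 65+80 = 145 > 70
    N6: 60+80 = 140 > 100
Round 5 — N19, N6 snap.
  N19 sheds 145 kN: no online neighbours, lost.
  N6 sheds 140 kN: no online neighbours, lost.
No further breaks.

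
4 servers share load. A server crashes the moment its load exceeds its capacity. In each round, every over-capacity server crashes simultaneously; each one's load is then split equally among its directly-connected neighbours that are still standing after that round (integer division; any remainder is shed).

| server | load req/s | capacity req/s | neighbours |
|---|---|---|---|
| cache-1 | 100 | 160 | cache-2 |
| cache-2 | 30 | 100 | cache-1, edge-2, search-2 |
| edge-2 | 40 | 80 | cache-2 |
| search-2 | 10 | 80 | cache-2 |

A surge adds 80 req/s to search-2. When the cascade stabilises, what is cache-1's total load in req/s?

160

Round 1 — search-2 at 90 > 80. search-2 crashes.
  search-2 sheds 90 req/s to cache-2: 90 each.
    cache-2: 30+90 = 120 > 100
Round 2 — cache-2 crashes.
  cache-2 sheds 120 req/s to cache-1, edge-2: 60 each.
    cache-1: 100+60 = 160 ≤ 160
    edge-2: 40+60 = 100 > 80
Round 3 — edge-2 crashes.
  edge-2 sheds 100 req/s: no online neighbours, lost.
No further crashes.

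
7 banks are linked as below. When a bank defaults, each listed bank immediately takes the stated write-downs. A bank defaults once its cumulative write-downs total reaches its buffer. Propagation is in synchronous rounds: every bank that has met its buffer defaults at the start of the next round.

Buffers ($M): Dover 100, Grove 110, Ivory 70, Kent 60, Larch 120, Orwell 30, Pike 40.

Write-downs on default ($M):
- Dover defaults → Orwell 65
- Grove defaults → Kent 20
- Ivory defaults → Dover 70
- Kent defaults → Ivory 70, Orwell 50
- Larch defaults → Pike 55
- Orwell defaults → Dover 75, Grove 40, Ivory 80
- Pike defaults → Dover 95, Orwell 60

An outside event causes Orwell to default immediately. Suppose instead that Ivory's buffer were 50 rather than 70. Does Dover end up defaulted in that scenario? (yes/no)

With Ivory's buffer at 50:
Round 1 — Orwell defaults (initial).
  Dover: +75 → 75 < 100
  Grove: +40 → 40 < 110
  Ivory: +80 → 80 ≥ 50
Round 2 — Ivory defaults.
  Dover: +70 → 145 ≥ 100
Round 3 — Dover defaults.
No further defaults.

yes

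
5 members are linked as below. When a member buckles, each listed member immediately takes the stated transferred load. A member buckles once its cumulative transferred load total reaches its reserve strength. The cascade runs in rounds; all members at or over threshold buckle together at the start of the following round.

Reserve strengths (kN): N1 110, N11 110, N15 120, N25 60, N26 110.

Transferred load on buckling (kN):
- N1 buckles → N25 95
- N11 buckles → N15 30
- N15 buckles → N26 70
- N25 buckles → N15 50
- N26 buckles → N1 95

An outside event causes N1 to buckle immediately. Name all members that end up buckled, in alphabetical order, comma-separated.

Round 1 — N1 buckles (initial).
  N25: +95 → 95 ≥ 60
Round 2 — N25 buckles.
  N15: +50 → 50 < 120
No further bucklings.

N1, N25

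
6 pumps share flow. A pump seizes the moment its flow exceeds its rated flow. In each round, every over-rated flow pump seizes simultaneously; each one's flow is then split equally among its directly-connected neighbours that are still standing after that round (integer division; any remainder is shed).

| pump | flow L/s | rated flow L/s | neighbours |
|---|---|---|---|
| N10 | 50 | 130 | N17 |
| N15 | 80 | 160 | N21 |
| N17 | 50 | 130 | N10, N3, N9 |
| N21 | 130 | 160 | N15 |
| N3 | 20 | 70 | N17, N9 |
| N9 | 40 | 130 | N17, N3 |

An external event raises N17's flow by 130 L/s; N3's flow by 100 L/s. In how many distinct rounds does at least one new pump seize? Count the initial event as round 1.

Round 1 — N17 at 180 > 130; N3 at 120 > 70. N17, N3 seize.
  N17 sheds 180 L/s to N10, N9: 90 each.
    N10: 50+90 = 140 > 130
    N9: 40+90 = 130 ≤ 130
  N3 sheds 120 L/s to N9: 120 each.
    N9: 130+120 = 250 > 130
Round 2 — N10, N9 seize.
  N10 sheds 140 L/s: no online neighbours, lost.
  N9 sheds 250 L/s: no online neighbours, lost.
No further seizures.

2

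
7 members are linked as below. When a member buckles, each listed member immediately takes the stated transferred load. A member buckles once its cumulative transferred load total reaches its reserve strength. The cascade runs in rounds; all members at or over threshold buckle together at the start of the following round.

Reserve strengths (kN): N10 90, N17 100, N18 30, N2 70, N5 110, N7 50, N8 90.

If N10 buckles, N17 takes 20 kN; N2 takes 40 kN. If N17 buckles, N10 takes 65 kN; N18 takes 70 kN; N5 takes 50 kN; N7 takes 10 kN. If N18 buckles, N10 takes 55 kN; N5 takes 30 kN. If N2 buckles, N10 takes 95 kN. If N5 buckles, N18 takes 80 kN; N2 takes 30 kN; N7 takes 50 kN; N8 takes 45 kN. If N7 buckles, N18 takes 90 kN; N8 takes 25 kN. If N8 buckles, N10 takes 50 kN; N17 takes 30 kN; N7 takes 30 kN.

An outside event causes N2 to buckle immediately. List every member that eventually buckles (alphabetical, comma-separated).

N10, N2

Round 1 — N2 buckles (initial).
  N10: +95 → 95 ≥ 90
Round 2 — N10 buckles.
  N17: +20 → 20 < 100
No further bucklings.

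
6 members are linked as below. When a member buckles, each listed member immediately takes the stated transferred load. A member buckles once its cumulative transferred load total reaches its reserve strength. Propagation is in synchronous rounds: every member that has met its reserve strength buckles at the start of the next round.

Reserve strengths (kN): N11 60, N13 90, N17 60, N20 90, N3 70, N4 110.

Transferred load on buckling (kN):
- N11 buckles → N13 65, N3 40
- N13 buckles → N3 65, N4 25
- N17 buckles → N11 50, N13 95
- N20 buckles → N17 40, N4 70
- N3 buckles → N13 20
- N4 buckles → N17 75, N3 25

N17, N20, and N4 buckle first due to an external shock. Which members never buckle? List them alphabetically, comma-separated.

N11

Round 1 — N17, N20, N4 buckle (initial).
  N11: +50 → 50 < 60
  N13: +95 → 95 ≥ 90
  N3: +25 → 25 < 70
Round 2 — N13 buckles.
  N3: +65 → 90 ≥ 70
Round 3 — N3 buckles.
No further bucklings.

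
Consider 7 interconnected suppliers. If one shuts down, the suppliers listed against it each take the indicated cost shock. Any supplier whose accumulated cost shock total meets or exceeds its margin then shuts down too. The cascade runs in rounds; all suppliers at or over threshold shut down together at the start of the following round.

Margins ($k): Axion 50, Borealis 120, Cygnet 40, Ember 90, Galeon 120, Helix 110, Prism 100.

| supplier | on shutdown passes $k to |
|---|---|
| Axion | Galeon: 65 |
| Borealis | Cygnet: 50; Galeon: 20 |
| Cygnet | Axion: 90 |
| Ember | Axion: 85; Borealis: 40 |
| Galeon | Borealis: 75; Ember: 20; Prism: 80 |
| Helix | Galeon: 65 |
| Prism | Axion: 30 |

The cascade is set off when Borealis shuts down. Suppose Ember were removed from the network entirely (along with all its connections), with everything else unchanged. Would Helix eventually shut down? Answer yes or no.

no

With Ember removed:
Round 1 — Borealis shuts down (initial).
  Cygnet: +50 → 50 ≥ 40
  Galeon: +20 → 20 < 120
Round 2 — Cygnet shuts down.
  Axion: +90 → 90 ≥ 50
Round 3 — Axion shuts down.
  Galeon: +65 → 85 < 120
No further shutdowns.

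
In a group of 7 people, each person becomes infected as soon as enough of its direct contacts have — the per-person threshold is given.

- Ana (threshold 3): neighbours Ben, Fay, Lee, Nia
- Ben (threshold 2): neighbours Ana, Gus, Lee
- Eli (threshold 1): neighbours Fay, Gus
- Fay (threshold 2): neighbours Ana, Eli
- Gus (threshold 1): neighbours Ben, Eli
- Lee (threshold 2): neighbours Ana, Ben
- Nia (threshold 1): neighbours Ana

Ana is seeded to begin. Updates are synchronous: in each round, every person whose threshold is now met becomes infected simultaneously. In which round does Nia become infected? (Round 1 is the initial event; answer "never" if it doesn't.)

Round 1 — Ana becomes infected (initial).
Round 2 — checking thresholds:
  Ben: 1 of 3 neighbours < 2, below threshold.
  Fay: 1 of 2 neighbours < 2, below threshold.
  Lee: 1 of 2 neighbours < 2, below threshold.
  Nia: 1 of 1 neighbours ≥ 1, becomes infected.
Round 3 — no new infections; cascade stops.

2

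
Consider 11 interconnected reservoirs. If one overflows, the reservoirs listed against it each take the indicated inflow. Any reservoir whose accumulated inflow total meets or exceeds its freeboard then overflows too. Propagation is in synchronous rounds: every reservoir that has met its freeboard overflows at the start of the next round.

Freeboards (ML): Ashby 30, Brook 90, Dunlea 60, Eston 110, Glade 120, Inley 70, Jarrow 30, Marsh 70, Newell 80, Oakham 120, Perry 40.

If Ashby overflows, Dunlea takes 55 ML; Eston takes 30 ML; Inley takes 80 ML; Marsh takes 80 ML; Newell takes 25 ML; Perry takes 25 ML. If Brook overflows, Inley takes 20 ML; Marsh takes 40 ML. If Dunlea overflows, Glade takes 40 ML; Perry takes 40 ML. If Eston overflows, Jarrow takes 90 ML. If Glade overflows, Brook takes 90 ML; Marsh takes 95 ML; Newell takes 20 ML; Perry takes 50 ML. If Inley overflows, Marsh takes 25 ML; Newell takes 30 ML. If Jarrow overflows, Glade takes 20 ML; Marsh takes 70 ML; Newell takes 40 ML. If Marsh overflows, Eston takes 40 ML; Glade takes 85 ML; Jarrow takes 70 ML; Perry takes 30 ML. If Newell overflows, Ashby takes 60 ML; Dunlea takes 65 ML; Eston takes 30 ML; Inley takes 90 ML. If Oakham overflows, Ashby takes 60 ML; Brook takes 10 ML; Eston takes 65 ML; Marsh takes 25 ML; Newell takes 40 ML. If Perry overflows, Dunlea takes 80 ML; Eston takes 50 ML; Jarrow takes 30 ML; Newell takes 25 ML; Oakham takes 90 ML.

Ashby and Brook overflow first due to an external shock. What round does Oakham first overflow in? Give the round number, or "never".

Round 1 — Ashby, Brook overflow (initial).
  Dunlea: +55 → 55 < 60
  Eston: +30 → 30 < 110
  Inley: +80+20 → 100 ≥ 70
  Marsh: +80+40 → 120 ≥ 70
  Newell: +25 → 25 < 80
  Perry: +25 → 25 < 40
Round 2 — Inley, Marsh overflow.
  Eston: +40 → 70 < 110
  Glade: +85 → 85 < 120
  Jarrow: +70 → 70 ≥ 30
  Newell: +30 → 55 < 80
  Perry: +30 → 55 ≥ 40
Round 3 — Jarrow, Perry overflow.
  Dunlea: +80 → 135 ≥ 60
  Eston: +50 → 120 ≥ 110
  Glade: +20 → 105 < 120
  Newell: +40+25 → 120 ≥ 80
  Oakham: +90 → 90 < 120
Round 4 — Dunlea, Eston, Newell overflow.
  Glade: +40 → 145 ≥ 120
Round 5 — Glade overflows.
No further overflows.

never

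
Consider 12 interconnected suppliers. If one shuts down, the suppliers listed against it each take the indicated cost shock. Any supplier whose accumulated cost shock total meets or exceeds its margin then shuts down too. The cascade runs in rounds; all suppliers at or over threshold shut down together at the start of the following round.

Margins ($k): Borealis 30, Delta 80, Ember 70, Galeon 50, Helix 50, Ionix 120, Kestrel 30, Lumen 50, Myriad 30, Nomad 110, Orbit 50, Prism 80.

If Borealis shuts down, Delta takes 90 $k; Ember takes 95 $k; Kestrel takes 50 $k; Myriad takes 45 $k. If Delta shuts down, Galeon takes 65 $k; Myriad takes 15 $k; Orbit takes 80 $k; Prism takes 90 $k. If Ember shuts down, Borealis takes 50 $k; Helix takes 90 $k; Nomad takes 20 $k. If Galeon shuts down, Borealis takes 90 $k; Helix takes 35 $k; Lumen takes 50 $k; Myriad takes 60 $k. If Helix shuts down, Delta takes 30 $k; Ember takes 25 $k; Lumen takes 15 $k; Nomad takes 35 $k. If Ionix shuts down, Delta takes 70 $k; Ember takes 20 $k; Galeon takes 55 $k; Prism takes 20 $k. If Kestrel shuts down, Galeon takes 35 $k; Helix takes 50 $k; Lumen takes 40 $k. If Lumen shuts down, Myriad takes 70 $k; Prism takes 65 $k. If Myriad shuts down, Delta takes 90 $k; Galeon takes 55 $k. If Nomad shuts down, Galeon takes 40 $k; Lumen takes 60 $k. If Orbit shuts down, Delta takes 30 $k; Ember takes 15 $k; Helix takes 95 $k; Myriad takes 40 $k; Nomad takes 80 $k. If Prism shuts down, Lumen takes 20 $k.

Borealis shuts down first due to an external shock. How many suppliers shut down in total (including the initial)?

Round 1 — Borealis shuts down (initial).
  Delta: +90 → 90 ≥ 80
  Ember: +95 → 95 ≥ 70
  Kestrel: +50 → 50 ≥ 30
  Myriad: +45 → 45 ≥ 30
Round 2 — Delta, Ember, Kestrel, Myriad shut down.
  Galeon: +65+35+55 → 155 ≥ 50
  Helix: +90+50 → 140 ≥ 50
  Lumen: +40 → 40 < 50
  Nomad: +20 → 20 < 110
  Orbit: +80 → 80 ≥ 50
  Prism: +90 → 90 ≥ 80
Round 3 — Galeon, Helix, Orbit, Prism shut down.
  Lumen: +50+15+20 → 125 ≥ 50
  Nomad: +35+80 → 135 ≥ 110
Round 4 — Lumen, Nomad shut down.
No further shutdowns.

11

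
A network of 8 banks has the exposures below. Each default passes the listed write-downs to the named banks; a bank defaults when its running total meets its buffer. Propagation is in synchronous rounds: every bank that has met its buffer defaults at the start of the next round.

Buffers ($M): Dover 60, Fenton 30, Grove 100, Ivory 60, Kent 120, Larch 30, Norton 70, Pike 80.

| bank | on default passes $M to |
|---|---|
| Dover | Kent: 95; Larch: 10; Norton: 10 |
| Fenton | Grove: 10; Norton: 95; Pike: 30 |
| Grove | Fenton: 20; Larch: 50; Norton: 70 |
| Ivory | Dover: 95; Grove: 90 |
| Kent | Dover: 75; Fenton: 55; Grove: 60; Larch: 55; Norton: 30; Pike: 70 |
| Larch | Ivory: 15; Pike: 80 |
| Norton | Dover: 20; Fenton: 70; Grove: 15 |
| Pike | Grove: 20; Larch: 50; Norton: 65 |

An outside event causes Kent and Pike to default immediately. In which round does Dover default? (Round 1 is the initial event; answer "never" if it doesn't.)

2

Round 1 — Kent, Pike default (initial).
  Dover: +75 → 75 ≥ 60
  Fenton: +55 → 55 ≥ 30
  Grove: +60+20 → 80 < 100
  Larch: +55+50 → 105 ≥ 30
  Norton: +30+65 → 95 ≥ 70
Round 2 — Dover, Fenton, Larch, Norton default.
  Grove: +10+15 → 105 ≥ 100
  Ivory: +15 → 15 < 60
Round 3 — Grove defaults.
No further defaults.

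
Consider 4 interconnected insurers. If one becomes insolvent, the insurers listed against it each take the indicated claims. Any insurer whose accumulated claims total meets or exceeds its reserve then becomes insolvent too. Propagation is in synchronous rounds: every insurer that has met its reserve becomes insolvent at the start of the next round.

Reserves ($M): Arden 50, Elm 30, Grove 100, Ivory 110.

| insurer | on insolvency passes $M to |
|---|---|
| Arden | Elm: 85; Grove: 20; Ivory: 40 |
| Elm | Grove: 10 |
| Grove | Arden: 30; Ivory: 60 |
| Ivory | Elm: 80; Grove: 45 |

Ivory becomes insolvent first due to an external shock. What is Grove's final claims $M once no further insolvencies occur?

Round 1 — Ivory becomes insolvent (initial).
  Elm: +80 → 80 ≥ 30
  Grove: +45 → 45 < 100
Round 2 — Elm becomes insolvent.
  Grove: +10 → 55 < 100
No further insolvencies.

55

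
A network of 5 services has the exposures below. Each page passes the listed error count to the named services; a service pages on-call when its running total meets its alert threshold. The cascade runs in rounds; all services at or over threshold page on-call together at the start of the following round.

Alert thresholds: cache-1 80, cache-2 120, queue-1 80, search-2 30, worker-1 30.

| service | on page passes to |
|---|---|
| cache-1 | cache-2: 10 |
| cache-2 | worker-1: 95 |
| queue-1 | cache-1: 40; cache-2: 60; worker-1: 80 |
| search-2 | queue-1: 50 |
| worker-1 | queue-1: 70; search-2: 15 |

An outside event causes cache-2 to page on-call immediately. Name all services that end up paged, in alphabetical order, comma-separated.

Round 1 — cache-2 pages on-call (initial).
  worker-1: +95 → 95 ≥ 30
Round 2 — worker-1 pages on-call.
  queue-1: +70 → 70 < 80
  search-2: +15 → 15 < 30
No further pages.

cache-2, worker-1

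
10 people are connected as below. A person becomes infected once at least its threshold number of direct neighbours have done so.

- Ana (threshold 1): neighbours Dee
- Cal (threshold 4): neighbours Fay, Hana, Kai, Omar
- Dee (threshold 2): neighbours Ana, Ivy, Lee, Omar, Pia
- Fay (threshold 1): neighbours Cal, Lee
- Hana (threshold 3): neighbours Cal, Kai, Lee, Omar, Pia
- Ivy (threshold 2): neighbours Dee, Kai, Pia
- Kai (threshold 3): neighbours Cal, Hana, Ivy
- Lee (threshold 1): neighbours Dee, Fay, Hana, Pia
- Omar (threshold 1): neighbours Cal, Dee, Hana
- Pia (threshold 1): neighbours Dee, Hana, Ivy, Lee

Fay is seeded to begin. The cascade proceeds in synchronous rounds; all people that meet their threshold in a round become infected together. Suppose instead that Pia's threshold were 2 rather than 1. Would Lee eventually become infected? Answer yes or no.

With Pia's threshold at 2:
Round 1 — Fay becomes infected (initial).
Round 2 — checking thresholds:
  Cal: 1 of 4 neighbours < 4, below threshold.
  Lee: 1 of 4 neighbours ≥ 1, becomes infected.
Round 3 — no new infections; cascade stops.

yes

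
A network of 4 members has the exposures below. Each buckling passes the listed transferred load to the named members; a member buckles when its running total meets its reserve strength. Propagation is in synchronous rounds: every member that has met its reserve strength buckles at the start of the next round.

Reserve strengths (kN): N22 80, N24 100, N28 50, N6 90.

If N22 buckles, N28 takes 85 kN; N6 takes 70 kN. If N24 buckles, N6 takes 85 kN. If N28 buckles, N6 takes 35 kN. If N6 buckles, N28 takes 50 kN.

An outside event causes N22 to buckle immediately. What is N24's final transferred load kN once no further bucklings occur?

0

Round 1 — N22 buckles (initial).
  N28: +85 → 85 ≥ 50
  N6: +70 → 70 < 90
Round 2 — N28 buckles.
  N6: +35 → 105 ≥ 90
Round 3 — N6 buckles.
No further bucklings.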